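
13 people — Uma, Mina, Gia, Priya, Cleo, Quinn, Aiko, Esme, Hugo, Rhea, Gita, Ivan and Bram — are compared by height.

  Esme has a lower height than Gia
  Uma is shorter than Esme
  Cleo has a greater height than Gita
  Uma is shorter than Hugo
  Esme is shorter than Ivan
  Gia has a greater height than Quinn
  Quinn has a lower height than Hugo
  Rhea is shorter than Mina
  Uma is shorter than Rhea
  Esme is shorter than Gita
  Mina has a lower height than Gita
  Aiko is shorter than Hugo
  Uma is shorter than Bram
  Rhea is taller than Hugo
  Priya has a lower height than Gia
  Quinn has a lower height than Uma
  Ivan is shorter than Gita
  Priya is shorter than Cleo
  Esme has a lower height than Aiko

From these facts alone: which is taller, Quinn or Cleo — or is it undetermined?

Quinn < Uma < Esme < Aiko < Hugo < Rhea < Mina < Gita < Cleo, by transitivity through Uma, Esme, Aiko, Hugo, Rhea, Mina, Gita.
So Cleo is taller.

Cleo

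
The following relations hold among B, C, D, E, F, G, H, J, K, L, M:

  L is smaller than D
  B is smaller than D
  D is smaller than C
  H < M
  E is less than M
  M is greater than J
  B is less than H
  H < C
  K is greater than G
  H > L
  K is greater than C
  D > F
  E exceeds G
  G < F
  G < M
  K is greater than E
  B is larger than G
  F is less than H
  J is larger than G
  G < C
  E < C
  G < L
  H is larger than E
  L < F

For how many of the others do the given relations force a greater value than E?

4

From E the given relations immediately reach H, C, K, M.
No other element is forced above E by the given relations, so the count is 4.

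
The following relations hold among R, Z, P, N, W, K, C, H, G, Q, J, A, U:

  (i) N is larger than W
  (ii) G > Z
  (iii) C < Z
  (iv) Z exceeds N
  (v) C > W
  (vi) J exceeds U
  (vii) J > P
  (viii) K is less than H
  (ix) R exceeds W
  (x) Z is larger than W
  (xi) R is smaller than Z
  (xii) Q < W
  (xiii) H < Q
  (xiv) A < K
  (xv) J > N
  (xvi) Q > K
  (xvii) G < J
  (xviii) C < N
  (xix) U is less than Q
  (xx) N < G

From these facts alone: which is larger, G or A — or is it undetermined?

A < K and K < H give A < H.
Then H < Q extends the chain to Q.
Then Q < W extends the chain to W.
Then W < C extends the chain to C.
With C < N: A < K < H < Q < W < C < N.
With N < Z: A < K < H < Q < W < C < N < Z.
With Z < G: A < K < H < Q < W < C < N < Z < G.
So G is larger.

G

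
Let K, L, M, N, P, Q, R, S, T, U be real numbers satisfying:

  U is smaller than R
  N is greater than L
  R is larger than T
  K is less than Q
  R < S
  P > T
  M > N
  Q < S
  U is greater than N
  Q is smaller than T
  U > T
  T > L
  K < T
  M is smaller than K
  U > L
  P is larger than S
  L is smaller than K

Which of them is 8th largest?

Chaining the given pairs: L < N < M < K < Q < T < U < R < S < P.
The 8th largest is M.

M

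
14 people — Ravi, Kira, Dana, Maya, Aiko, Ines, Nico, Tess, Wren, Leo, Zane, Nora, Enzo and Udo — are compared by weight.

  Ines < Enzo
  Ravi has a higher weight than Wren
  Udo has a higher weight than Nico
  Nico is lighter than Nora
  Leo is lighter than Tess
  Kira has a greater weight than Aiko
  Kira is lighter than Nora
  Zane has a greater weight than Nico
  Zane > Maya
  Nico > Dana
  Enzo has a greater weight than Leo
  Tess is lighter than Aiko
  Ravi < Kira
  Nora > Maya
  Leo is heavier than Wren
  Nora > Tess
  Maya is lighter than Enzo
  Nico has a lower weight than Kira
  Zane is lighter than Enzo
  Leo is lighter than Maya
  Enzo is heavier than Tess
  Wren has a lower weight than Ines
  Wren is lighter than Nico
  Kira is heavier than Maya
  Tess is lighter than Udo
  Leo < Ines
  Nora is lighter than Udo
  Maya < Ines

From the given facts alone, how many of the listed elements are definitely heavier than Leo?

The elements the relations force above Leo are Tess, Maya, Aiko, Kira, Zane, Ines, Nora, Enzo, Udo — no chain reaches any other.
That is 9.

9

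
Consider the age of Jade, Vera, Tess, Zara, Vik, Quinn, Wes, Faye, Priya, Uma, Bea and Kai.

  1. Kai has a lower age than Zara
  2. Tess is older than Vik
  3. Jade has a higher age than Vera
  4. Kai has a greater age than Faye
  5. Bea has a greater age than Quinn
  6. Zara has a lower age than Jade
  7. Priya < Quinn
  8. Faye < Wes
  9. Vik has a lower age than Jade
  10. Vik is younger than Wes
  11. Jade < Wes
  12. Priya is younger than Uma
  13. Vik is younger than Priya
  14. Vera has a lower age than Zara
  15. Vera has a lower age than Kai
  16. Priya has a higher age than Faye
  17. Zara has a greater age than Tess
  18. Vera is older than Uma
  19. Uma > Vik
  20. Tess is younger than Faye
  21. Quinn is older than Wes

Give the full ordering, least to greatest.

Vik < Tess < Faye < Priya < Uma < Vera < Kai < Zara < Jade < Wes < Quinn < Bea

Each adjacent pair is fixed by a given relation: Vik < Tess; Tess < Faye; Faye < Priya; Priya < Uma; Uma < Vera; Vera < Kai; Kai < Zara; Zara < Jade; Jade < Wes; Wes < Quinn; Quinn < Bea. Chaining them end to end gives the full order.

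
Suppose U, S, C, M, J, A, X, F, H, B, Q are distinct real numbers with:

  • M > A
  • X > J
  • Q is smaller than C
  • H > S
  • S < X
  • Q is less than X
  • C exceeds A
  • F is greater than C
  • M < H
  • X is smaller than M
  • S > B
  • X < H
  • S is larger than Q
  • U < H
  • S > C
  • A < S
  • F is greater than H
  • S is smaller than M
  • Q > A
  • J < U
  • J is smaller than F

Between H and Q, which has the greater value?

H

Q < C and C < S give Q < S.
With S < X: Q < C < S < X.
With X < M: Q < C < S < X < M.
With M < H: Q < C < S < X < M < H.
So Q < H; H is the larger of the two.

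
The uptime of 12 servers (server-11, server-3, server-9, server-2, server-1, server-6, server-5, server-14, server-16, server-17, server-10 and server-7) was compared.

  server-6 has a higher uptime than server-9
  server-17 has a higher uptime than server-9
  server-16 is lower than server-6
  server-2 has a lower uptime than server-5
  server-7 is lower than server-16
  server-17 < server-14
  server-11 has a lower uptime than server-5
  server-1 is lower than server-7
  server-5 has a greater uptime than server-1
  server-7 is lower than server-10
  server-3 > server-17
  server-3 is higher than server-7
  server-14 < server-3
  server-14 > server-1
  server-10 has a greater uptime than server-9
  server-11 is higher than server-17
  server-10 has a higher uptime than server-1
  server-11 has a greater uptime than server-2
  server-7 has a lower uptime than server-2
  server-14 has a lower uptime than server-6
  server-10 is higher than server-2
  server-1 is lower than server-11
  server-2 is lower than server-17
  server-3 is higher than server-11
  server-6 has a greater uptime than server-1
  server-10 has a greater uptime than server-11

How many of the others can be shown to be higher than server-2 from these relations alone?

From server-2 the given relations immediately reach server-17, server-11, server-10, server-5.
From those, server-14, server-3 — 6 in total.
From those, server-6 — 7 in total.
No other element is forced above server-2 by the given relations, so the count is 7.

7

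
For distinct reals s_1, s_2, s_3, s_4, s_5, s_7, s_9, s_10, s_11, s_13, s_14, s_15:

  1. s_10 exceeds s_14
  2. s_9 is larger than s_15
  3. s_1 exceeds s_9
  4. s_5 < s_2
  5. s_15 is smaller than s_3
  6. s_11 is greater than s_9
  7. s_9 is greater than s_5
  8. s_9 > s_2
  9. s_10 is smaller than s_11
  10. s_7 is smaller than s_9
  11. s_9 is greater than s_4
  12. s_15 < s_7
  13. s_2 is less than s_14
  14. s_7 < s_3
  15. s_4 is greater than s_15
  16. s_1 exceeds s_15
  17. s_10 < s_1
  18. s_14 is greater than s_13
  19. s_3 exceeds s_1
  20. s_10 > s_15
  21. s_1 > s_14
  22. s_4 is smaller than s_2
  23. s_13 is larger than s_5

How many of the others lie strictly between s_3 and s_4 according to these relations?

Chaining upward from s_4 reaches: s_2, s_14, s_9, s_10, s_11, s_1.
Chaining downward from s_3 reaches: s_15, s_5, s_7, s_13, s_2, s_14, s_9, s_10, s_1.
Strictly between s_4 and s_3 are those in both lists: s_2, s_14, s_9, s_10, s_1 — 5 elements.

5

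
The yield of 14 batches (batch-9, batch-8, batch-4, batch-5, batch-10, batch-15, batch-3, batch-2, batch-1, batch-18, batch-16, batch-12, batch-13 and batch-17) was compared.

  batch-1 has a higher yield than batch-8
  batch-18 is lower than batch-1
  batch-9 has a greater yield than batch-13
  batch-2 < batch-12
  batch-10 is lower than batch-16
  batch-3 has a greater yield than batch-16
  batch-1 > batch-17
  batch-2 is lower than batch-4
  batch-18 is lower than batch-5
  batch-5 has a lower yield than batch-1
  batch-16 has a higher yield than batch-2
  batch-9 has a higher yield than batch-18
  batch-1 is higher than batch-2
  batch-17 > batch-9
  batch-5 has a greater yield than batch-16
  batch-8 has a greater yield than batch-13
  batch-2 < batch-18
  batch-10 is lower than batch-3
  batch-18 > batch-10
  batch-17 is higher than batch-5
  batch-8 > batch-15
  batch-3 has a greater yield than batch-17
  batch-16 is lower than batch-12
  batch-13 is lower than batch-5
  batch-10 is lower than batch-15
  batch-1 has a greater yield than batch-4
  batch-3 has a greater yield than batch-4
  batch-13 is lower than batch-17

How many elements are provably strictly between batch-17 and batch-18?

The relations place batch-18 below batch-17. An element lies strictly between them when it is forced above batch-18 and also forced below batch-17.
Above batch-18: {batch-9, batch-5, batch-1, batch-3}. Below batch-17: {batch-13, batch-2, batch-10, batch-16, batch-9, batch-5}.
Intersection: {batch-9, batch-5} — 2.

2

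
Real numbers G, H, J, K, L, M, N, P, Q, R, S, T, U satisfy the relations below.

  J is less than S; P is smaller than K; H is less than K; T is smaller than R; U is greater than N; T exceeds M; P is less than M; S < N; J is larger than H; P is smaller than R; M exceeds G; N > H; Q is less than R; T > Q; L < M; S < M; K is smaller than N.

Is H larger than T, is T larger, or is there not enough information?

H < J and J < S give H < S.
Then S < M extends the chain to M.
Then M < T extends the chain to T.
So T is larger.

T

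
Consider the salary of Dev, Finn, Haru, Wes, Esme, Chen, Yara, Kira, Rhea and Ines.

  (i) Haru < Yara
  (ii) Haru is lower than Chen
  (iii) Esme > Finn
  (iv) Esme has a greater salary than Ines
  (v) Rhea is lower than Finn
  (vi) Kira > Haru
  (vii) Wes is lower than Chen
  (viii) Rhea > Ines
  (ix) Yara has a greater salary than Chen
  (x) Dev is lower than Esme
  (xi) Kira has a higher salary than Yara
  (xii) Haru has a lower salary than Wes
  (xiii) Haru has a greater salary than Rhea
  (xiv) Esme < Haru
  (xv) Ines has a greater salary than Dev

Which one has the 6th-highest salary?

Chaining the given pairs: Dev < Ines < Rhea < Finn < Esme < Haru < Wes < Chen < Yara < Kira.
Counting 6 from the largest end gives Esme.

Esme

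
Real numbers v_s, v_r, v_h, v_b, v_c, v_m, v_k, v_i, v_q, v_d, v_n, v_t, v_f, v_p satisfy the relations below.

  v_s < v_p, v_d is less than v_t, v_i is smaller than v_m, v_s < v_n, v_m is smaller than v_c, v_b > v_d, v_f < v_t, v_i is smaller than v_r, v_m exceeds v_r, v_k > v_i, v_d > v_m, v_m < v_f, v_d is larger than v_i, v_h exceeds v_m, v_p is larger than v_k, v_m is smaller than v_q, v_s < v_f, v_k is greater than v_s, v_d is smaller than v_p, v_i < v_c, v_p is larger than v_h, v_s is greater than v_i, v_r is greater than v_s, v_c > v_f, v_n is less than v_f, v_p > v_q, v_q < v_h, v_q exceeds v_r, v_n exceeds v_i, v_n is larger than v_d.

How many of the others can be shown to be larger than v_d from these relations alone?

6

From v_d the given relations immediately reach v_n, v_b, v_t, v_p.
From those, v_f — 5 in total.
From those, v_c — 6 in total.
Nothing else is reachable above v_d; 6 in all.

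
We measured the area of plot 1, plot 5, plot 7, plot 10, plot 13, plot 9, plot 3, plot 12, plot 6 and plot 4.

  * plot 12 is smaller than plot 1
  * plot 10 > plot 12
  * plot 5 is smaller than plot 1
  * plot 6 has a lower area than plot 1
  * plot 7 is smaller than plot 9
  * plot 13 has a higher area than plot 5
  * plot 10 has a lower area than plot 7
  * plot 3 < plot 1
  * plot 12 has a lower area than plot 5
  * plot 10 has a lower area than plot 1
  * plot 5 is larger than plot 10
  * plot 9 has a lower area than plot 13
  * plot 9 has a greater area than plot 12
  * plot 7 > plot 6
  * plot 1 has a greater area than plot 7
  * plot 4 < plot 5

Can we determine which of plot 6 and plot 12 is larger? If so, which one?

Following every chain through plot 6: above plot 6 we get plot 7, plot 1, plot 9, plot 13.
plot 12 is not reached, and no chain runs the other way from plot 12 to plot 6.
So the given relations leave the order of plot 6 and plot 12 undetermined.

undetermined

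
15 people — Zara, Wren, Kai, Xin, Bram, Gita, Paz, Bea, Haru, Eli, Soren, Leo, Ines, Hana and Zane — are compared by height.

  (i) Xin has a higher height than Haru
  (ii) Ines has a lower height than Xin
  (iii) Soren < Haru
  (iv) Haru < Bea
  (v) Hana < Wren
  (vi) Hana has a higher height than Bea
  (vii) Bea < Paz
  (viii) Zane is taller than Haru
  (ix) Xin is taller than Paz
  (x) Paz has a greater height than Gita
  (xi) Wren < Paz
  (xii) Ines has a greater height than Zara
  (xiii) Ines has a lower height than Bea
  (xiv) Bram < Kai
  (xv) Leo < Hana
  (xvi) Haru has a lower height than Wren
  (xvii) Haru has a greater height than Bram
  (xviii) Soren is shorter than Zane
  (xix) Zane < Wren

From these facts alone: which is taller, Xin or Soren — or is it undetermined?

Xin

Chaining the given relations: Soren < Haru < Zane < Wren < Paz < Xin.
So Xin is taller.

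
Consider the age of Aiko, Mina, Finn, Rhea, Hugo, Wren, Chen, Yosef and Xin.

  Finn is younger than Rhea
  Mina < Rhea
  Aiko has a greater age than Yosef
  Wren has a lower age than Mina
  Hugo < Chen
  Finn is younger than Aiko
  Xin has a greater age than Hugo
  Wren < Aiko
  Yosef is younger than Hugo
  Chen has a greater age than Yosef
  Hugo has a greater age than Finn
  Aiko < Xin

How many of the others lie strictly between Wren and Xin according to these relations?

1

The relations place Wren below Xin. An element lies strictly between them when it is forced above Wren and also forced below Xin.
Above Wren: {Mina, Aiko, Rhea}. Below Xin: {Finn, Yosef, Hugo, Aiko}.
Intersection: {Aiko} — 1.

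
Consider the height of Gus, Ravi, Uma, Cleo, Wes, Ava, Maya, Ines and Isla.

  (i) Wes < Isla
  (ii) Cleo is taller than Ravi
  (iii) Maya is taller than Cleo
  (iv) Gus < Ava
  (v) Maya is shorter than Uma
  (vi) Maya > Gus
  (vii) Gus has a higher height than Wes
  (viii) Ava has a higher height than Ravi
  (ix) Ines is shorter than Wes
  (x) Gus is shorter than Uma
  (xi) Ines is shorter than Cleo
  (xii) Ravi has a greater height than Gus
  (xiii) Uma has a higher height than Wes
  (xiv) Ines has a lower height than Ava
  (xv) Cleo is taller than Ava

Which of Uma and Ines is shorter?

Ines < Wes and Wes < Gus give Ines < Gus.
With Gus < Ravi: Ines < Wes < Gus < Ravi.
With Ravi < Ava: Ines < Wes < Gus < Ravi < Ava.
Then Ava < Cleo extends the chain to Cleo.
With Cleo < Maya: Ines < Wes < Gus < Ravi < Ava < Cleo < Maya.
Then Maya < Uma extends the chain to Uma.
So Ines < Uma; Ines is the shorter of the two.

Ines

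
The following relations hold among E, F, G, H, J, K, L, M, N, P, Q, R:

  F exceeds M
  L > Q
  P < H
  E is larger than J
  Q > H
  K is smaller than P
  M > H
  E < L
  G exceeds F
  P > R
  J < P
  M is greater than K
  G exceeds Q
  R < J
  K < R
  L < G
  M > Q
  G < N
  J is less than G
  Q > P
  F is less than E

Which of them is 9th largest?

The consecutive relations fix a unique order: K < R < J < P < H < Q < M < F < E < L < G < N.
Counting 9 from the largest end gives P.

P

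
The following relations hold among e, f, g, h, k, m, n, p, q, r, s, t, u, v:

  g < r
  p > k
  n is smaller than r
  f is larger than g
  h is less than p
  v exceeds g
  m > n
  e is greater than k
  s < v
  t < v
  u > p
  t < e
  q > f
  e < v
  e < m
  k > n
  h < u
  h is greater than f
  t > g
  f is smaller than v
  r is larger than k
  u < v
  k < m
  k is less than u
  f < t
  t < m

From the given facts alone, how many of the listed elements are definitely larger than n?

From n the given relations immediately reach k, r, m.
From those, e, p, u — 6 in total.
From those, v — 7 in total.
No other element is forced above n by the given relations, so the count is 7.

7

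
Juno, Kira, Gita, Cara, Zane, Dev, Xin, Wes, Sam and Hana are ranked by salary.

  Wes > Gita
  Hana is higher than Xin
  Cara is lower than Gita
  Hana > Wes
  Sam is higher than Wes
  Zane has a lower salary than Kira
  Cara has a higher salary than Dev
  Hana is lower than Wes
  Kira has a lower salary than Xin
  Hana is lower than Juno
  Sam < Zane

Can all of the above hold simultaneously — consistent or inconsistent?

Chaining the given relations yields Wes < Sam < Zane < Kira < Xin < Hana, so Wes < Hana. But one relation states Hana < Wes. These cannot both hold.

inconsistent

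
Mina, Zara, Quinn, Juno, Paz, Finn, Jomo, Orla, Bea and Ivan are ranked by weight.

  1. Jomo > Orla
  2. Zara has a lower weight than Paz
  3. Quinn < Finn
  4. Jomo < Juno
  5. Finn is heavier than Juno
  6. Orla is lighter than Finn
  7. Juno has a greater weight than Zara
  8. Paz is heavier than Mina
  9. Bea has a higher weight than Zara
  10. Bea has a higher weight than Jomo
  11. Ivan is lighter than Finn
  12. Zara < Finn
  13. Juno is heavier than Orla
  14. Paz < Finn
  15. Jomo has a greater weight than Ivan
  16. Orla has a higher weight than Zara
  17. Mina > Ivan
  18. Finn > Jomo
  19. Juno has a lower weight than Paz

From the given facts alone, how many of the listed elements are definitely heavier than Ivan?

Directly above Ivan: Mina, Jomo, Finn.
One step further: Juno, Paz, Bea (6 so far).
No other element is forced above Ivan by the given relations, so the count is 6.

6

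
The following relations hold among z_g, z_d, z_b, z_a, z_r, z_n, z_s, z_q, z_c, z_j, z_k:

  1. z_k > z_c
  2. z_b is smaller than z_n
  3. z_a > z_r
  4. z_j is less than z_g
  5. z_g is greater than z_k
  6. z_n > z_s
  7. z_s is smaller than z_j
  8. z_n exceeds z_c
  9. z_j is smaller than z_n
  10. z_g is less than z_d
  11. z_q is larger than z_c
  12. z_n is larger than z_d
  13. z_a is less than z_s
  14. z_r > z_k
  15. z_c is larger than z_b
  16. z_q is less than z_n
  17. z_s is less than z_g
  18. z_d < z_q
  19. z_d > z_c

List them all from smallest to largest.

z_b < z_c < z_k < z_r < z_a < z_s < z_j < z_g < z_d < z_q < z_n

Nothing is placed below z_b, so it is least; from there z_b < z_c; z_c < z_k; z_k < z_r; z_r < z_a; z_a < z_s; z_s < z_j; z_j < z_g; z_g < z_d; z_d < z_q; z_q < z_n, each given directly.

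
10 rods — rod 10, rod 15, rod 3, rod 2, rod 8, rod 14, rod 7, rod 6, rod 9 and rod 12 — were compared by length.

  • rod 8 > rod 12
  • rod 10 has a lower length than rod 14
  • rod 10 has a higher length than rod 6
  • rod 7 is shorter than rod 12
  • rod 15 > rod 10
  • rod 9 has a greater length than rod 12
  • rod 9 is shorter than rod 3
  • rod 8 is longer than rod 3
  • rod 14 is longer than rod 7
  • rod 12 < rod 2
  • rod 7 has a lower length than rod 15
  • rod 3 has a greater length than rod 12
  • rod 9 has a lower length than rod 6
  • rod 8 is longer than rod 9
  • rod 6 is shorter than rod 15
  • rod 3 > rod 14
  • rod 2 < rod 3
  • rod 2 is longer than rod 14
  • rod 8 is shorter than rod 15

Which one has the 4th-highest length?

The consecutive relations fix a unique order: rod 7 < rod 12 < rod 9 < rod 6 < rod 10 < rod 14 < rod 2 < rod 3 < rod 8 < rod 15.
The 4th largest is rod 2.

rod 2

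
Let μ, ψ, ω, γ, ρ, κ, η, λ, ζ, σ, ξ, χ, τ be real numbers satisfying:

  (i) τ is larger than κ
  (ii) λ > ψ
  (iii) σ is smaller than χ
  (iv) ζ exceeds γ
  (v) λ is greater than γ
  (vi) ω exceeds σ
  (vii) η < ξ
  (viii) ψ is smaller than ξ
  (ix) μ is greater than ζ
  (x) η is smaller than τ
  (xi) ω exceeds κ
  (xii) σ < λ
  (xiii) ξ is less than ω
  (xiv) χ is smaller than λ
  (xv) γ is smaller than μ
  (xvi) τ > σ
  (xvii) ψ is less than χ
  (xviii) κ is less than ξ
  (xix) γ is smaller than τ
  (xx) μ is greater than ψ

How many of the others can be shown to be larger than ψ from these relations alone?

5

Directly above ψ: χ, ξ, λ, μ.
One step further: ω (5 so far).
No other element is forced above ψ by the given relations, so the count is 5.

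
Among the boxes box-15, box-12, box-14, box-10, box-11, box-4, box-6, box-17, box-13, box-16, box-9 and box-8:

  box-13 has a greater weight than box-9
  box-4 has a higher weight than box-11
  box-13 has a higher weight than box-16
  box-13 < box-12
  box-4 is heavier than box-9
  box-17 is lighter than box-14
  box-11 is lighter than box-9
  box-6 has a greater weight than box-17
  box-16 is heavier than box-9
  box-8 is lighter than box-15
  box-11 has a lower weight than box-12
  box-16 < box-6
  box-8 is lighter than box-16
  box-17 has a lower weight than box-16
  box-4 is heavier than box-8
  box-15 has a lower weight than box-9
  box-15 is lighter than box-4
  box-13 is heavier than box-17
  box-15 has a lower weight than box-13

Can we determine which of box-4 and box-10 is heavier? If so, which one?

Following every chain through box-4: below box-4 we get box-8, box-15, box-11, box-9.
box-10 is not reached, and no chain runs the other way from box-10 to box-4.
So the given relations leave the order of box-4 and box-10 undetermined.

undetermined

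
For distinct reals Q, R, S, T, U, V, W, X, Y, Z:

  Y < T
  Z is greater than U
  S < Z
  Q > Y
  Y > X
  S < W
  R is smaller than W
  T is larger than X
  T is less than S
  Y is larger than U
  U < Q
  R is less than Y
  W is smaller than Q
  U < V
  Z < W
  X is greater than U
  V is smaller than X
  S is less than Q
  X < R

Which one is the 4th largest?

S

Chaining the given pairs: U < V < X < R < Y < T < S < Z < W < Q.
The 4th largest is S.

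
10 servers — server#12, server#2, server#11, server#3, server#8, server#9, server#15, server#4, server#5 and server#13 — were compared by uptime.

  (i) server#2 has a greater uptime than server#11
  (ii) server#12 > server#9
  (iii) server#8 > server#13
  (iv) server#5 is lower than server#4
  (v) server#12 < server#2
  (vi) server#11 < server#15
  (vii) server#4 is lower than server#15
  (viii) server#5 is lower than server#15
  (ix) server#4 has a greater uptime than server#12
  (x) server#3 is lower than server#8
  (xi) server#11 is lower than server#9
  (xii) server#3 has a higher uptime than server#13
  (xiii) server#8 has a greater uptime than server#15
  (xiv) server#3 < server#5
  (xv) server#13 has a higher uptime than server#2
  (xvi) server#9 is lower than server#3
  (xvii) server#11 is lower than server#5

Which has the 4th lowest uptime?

Chaining the given pairs: server#11 < server#9 < server#12 < server#2 < server#13 < server#3 < server#5 < server#4 < server#15 < server#8.
The 4th smallest is server#2.

server#2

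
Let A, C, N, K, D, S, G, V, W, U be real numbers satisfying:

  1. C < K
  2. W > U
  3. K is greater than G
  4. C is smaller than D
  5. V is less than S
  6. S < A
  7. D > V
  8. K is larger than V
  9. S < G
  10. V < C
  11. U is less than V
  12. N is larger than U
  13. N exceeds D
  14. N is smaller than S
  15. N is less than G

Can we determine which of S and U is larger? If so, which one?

The relevant relations are U < V; V < C; C < D; D < N; N < S.
Chaining these gives U < V < C < D < N < S.
So S is larger.

S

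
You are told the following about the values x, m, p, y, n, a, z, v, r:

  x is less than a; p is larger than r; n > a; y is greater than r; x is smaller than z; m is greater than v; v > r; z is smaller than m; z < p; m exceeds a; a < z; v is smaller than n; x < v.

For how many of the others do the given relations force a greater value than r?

Directly above r: v, p, y.
One step further: n, m (5 so far).
Nothing else is reachable above r; 5 in all.

5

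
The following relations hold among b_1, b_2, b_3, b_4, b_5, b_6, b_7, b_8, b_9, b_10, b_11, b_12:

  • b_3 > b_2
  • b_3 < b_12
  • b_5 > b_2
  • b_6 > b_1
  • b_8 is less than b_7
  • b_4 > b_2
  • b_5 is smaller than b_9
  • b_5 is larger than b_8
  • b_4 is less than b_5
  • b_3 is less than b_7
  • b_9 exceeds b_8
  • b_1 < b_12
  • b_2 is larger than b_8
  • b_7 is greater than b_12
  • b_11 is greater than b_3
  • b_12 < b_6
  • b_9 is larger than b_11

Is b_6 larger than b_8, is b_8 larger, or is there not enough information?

Link the given pairs in sequence: b_8 < b_2; b_2 < b_3; b_3 < b_12; b_12 < b_6.
Chaining these gives b_8 < b_2 < b_3 < b_12 < b_6.
So b_6 is larger.

b_6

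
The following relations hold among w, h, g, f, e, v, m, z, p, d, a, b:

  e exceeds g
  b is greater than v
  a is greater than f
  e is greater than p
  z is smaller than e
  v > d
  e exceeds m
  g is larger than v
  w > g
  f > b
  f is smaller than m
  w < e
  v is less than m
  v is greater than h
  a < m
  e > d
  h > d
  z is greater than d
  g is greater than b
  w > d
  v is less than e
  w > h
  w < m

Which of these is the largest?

e

d is not greatest since d < z; h is not greatest since h < v; z is not greatest since z < e; v is not greatest since v < m; p is not greatest since p < e; b is not greatest since b < f; g is not greatest since g < e; f is not greatest since f < m; w is not greatest since w < e; a is not greatest since a < m; m is not greatest since m < e.
Only e has nothing above it, so e is the largest.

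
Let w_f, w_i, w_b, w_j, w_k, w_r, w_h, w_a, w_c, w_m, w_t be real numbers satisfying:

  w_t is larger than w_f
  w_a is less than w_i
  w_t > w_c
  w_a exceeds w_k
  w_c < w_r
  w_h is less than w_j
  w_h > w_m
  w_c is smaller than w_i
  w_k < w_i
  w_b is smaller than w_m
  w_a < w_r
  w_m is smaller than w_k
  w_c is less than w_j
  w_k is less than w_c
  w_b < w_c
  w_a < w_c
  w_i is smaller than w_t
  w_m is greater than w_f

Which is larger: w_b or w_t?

Chaining the given relations: w_b < w_m < w_k < w_a < w_c < w_i < w_t.
So w_b < w_t; w_t is the larger of the two.

w_t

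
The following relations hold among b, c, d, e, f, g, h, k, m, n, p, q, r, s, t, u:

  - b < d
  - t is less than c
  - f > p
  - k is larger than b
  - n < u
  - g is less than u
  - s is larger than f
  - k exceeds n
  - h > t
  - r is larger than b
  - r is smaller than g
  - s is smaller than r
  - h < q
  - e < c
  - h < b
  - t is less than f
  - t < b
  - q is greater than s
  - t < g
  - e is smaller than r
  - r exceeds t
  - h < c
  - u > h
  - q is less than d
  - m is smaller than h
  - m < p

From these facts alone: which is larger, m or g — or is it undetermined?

Following the relations from m: m < p < f < s < r < g.
So g is larger.

g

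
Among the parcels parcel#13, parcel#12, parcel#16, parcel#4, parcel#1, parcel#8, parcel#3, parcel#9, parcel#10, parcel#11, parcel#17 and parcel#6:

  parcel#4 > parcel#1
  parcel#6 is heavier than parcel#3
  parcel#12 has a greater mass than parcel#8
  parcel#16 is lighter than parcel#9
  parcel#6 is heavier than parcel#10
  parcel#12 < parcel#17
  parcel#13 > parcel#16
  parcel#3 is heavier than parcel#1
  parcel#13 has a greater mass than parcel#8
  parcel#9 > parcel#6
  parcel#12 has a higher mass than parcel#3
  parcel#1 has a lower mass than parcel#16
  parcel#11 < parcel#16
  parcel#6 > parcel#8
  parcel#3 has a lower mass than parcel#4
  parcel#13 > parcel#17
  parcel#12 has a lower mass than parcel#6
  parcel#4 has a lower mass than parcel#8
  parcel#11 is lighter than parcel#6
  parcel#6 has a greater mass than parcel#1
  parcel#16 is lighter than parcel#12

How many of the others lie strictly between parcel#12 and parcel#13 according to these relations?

1

The relations place parcel#12 below parcel#13. An element lies strictly between them when it is forced above parcel#12 and also forced below parcel#13.
Above parcel#12: {parcel#6, parcel#9, parcel#17}. Below parcel#13: {parcel#1, parcel#11, parcel#3, parcel#16, parcel#4, parcel#8, parcel#17}.
Intersection: {parcel#17} — 1.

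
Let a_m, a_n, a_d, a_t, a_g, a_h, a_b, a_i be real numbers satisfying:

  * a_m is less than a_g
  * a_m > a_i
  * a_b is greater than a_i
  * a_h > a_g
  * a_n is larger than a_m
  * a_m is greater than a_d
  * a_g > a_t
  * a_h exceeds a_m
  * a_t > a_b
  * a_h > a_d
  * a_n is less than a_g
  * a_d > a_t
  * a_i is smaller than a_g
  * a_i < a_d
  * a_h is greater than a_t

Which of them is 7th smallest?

a_g

The consecutive relations fix a unique order: a_i < a_b < a_t < a_d < a_m < a_n < a_g < a_h.
Counting 7 from the smallest end gives a_g.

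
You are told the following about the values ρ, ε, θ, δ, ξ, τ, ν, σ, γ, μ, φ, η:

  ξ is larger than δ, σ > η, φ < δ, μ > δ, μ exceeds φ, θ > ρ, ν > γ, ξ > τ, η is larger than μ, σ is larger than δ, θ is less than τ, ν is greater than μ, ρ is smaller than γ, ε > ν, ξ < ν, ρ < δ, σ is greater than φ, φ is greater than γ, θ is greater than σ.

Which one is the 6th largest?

σ

Chaining the given pairs: ρ < γ < φ < δ < μ < η < σ < θ < τ < ξ < ν < ε.
The 6th largest is σ.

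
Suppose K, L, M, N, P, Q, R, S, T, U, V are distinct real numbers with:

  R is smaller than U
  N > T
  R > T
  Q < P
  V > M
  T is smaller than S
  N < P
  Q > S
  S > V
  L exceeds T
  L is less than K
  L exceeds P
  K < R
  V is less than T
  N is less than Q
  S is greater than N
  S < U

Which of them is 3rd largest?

K

Chaining the given pairs: M < V < T < N < S < Q < P < L < K < R < U.
The 3rd largest is K.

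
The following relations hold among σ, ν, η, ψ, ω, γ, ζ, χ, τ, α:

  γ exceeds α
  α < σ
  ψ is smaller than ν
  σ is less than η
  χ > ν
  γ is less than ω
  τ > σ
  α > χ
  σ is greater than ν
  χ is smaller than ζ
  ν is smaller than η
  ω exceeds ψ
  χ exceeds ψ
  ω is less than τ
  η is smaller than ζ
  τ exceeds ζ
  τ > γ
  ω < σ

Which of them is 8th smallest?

η

Piecing the relations together gives one ordering: ψ < ν < χ < α < γ < ω < σ < η < ζ < τ.
Counting 8 from the smallest end gives η.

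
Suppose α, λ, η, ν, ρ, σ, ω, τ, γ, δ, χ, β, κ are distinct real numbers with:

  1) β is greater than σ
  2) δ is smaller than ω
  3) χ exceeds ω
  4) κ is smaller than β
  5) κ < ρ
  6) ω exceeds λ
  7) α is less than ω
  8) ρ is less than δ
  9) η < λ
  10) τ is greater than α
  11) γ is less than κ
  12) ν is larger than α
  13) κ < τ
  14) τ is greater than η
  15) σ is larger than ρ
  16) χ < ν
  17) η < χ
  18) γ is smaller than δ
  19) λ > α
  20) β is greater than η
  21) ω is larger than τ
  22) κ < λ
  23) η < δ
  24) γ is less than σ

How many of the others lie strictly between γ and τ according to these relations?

1

Chaining upward from γ reaches: κ, ρ, λ, δ, σ, ω, χ, β, ν.
Chaining downward from τ reaches: κ, α, η.
Strictly between γ and τ are those in both lists: κ — 1 element.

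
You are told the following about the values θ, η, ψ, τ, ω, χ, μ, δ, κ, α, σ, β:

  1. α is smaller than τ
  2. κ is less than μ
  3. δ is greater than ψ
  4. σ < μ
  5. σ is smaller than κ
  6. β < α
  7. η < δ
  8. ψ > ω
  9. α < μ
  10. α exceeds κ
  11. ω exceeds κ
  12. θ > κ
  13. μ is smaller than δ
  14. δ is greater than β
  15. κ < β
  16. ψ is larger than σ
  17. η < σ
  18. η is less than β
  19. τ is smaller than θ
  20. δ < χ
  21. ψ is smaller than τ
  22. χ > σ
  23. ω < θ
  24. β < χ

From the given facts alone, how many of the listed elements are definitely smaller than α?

4

Directly below α: κ, β.
One step further: η, σ (4 so far).
No other element is forced below α by the given relations, so the count is 4.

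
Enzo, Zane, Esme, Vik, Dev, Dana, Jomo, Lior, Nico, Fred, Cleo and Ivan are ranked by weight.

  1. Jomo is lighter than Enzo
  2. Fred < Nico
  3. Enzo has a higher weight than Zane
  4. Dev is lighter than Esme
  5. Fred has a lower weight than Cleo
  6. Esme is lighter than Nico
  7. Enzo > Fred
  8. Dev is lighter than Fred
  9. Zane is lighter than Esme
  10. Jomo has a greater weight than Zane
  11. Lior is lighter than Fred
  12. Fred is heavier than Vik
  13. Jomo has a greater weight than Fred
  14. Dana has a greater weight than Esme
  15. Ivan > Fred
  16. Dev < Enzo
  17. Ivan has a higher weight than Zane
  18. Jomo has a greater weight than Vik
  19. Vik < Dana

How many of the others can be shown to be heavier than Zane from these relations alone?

From Zane the given relations immediately reach Esme, Ivan, Jomo, Enzo.
From those, Dana, Nico — 6 in total.
No other element is forced above Zane by the given relations, so the count is 6.

6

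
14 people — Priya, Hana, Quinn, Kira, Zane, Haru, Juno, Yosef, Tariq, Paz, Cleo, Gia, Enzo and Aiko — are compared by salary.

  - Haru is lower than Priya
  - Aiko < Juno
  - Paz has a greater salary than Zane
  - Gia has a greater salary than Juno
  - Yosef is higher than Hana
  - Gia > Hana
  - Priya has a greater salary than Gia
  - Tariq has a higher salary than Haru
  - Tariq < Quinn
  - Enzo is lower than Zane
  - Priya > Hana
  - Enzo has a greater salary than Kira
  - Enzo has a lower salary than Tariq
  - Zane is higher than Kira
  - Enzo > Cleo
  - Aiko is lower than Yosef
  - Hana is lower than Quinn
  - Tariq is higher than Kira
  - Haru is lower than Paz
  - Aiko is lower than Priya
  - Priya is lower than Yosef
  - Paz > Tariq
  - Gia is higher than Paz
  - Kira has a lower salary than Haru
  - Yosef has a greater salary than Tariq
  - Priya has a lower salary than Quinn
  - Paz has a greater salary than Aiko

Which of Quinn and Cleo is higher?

Quinn

Chaining the given relations: Cleo < Enzo < Tariq < Paz < Gia < Priya < Quinn.
So Cleo < Quinn; Quinn is the higher of the two.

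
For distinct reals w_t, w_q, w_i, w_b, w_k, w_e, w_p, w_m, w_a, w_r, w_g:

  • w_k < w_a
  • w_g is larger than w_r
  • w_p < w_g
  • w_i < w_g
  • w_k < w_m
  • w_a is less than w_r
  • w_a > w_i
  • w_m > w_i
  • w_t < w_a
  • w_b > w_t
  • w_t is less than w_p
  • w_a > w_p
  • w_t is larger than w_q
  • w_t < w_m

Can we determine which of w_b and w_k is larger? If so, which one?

undetermined

Following every chain through w_k: above w_k we get w_a, w_r, w_m, w_g.
w_b is not reached, and no chain runs the other way from w_b to w_k.
So the given relations leave the order of w_k and w_b undetermined.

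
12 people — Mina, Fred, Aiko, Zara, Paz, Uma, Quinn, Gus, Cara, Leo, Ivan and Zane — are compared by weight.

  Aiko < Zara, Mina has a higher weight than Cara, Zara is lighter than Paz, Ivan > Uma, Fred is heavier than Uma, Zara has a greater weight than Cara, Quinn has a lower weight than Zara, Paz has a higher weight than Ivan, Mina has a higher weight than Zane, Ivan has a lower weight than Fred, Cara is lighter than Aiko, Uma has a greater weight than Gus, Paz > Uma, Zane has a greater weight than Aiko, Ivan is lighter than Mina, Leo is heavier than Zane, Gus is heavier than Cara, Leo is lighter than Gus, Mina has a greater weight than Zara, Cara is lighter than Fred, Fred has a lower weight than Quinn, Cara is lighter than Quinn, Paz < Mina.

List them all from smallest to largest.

Each adjacent pair is fixed by a given relation: Cara < Aiko; Aiko < Zane; Zane < Leo; Leo < Gus; Gus < Uma; Uma < Ivan; Ivan < Fred; Fred < Quinn; Quinn < Zara; Zara < Paz; Paz < Mina. Chaining them end to end gives the full order.

Cara < Aiko < Zane < Leo < Gus < Uma < Ivan < Fred < Quinn < Zara < Paz < Mina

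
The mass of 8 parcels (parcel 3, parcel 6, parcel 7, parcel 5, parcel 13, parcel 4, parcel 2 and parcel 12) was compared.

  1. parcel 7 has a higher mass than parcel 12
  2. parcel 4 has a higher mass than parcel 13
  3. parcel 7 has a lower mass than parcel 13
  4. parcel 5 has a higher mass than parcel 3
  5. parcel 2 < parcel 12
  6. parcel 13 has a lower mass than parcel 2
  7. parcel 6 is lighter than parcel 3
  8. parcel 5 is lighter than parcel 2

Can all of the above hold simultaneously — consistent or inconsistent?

inconsistent

Chaining the given relations yields parcel 2 < parcel 12 < parcel 7 < parcel 13, so parcel 2 < parcel 13. But one relation states parcel 13 < parcel 2. These cannot both hold.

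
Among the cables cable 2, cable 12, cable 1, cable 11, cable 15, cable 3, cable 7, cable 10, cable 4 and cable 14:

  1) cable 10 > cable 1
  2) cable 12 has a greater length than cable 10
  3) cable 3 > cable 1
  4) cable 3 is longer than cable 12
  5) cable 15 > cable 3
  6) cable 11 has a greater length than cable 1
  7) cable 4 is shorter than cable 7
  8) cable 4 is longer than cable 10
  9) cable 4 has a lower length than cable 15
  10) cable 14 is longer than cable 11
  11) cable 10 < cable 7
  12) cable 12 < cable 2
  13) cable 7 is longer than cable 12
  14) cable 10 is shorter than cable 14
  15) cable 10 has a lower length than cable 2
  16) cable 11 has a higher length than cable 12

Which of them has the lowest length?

cable 1

cable 10 is not least since cable 1 < cable 10; cable 12 is not least since cable 10 < cable 12; cable 4 is not least since cable 10 < cable 4; cable 3 is not least since cable 1 < cable 3; cable 2 is not least since cable 10 < cable 2; cable 11 is not least since cable 1 < cable 11; cable 14 is not least since cable 11 < cable 14; cable 15 is not least since cable 4 < cable 15; cable 7 is not least since cable 12 < cable 7.
Only cable 1 has nothing below it, so cable 1 is the lowest length.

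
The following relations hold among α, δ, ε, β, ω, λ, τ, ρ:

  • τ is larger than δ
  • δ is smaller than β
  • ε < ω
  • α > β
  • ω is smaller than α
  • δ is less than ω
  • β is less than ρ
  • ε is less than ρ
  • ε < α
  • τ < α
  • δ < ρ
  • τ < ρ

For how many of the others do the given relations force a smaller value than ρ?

Directly below ρ: ε, δ, τ, β.
Nothing else is reachable below ρ; 4 in all.

4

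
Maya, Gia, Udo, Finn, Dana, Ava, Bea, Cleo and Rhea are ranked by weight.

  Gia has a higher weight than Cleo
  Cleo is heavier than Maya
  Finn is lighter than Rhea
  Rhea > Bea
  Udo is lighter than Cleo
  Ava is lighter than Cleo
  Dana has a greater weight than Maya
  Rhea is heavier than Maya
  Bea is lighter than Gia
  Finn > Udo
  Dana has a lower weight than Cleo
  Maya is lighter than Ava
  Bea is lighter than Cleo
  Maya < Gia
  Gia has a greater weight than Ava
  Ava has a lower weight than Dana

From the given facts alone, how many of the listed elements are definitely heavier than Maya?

5

From Maya the given relations immediately reach Ava, Dana, Cleo, Gia, Rhea.
No other element is forced above Maya by the given relations, so the count is 5.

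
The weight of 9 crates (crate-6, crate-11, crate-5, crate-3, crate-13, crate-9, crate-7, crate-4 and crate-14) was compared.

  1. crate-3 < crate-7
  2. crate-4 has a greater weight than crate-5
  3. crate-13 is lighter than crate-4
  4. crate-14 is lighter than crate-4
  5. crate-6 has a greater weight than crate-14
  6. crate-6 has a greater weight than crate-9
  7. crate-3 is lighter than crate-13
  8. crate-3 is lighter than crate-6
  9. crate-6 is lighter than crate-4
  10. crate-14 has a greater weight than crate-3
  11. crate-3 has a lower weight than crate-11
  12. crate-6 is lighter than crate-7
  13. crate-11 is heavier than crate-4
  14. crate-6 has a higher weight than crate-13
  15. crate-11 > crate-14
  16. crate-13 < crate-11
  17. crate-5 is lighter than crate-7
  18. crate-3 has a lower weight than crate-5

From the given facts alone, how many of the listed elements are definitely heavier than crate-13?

The elements the relations force above crate-13 are crate-6, crate-7, crate-4, crate-11 — no chain reaches any other.
That is 4.

4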